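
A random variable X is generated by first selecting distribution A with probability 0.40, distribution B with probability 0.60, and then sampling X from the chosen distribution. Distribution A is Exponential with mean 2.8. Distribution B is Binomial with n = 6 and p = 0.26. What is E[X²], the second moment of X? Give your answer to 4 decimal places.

For each component E[X²] = Var + (mean)², giving A: 15.68; B: 3.588.
Overall E[X²] = 0.4·15.68 + 0.6·3.588 = 8.4248.

8.4248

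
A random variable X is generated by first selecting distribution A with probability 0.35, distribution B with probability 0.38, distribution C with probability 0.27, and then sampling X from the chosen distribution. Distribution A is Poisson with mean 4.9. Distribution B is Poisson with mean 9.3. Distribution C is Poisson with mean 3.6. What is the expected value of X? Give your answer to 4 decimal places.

6.2210

Component means — A: 4.9; B: 9.3; C: 3.6.
E[X] = 0.35·4.9 + 0.38·9.3 + 0.27·3.6 = 6.221.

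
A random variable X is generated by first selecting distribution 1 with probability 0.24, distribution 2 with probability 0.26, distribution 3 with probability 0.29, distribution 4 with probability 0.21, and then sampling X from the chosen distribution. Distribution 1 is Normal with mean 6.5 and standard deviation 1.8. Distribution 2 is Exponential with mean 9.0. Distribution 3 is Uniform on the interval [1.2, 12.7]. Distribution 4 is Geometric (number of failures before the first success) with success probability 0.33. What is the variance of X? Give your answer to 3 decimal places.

Per component, 1: μ=6.5, E[X²]=45.49; 2: μ=9, E[X²]=162; 3: μ=6.95, E[X²]=59.3233; 4: μ=2.0303, E[X²]=10.2746.
E[X] = 0.24·6.5 + 0.26·9 + 0.29·6.95 + 0.21·2.0303 = 6.34186.
E[X²] = 0.24·45.49 + 0.26·162 + 0.29·59.3233 + 0.21·10.2746 = 72.399.
Var(X) = E[X²] − (E[X])² = 72.399 − 40.2192 = 32.1798.

32.180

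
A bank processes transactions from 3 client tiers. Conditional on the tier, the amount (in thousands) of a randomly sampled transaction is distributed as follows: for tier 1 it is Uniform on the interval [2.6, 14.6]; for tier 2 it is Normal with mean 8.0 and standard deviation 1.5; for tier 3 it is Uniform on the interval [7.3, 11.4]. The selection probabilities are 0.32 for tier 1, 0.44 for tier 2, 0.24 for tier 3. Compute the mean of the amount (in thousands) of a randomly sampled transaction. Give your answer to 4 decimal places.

Component means — 1: 8.6; 2: 8; 3: 9.35.
E[X] = 0.32·8.6 + 0.44·8 + 0.24·9.35 = 8.516.

8.5160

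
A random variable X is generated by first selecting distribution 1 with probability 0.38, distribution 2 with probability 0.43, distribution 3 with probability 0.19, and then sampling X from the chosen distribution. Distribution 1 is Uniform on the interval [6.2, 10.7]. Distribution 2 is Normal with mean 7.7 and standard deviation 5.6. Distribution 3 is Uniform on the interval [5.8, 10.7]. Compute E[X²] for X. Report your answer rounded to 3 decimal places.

80.066

For each component E[X²] = Var + (mean)², giving 1: 73.09; 2: 90.65; 3: 70.0633.
Overall E[X²] = 0.38·73.09 + 0.43·90.65 + 0.19·70.0633 = 80.0657.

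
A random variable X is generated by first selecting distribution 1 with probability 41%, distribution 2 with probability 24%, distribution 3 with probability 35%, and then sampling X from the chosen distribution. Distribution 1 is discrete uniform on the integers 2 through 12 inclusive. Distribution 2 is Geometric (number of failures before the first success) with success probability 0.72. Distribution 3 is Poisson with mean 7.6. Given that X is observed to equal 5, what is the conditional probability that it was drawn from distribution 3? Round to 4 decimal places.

0.4962

Likelihoods P(X=5 | ·): 1: 0.0909091; 2: 0.00123915; 3: 0.105742.
Posterior ∝ prior × likelihood. Numerator for 3: 0.35·0.105742 = 0.0370098.
Normalizing constant: 0.41·0.0909091 + 0.24·0.00123915 + 0.35·0.105742 = 0.0745799.
P(3 | observation) = 0.0370098 / 0.0745799 = 0.496243.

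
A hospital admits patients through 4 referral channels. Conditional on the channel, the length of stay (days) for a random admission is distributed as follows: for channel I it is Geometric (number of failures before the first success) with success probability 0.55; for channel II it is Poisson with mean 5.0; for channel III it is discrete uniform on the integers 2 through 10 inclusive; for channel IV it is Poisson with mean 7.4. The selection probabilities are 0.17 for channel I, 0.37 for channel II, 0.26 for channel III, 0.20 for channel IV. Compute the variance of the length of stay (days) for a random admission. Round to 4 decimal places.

Per component, I: μ=0.818182, E[X²]=2.15702; II: μ=5, E[X²]=30; III: μ=6, E[X²]=42.6667; IV: μ=7.4, E[X²]=62.16.
E[X] = 0.17·0.818182 + 0.37·5 + 0.26·6 + 0.2·7.4 = 5.02909.
E[X²] = 0.17·2.15702 + 0.37·30 + 0.26·42.6667 + 0.2·62.16 = 34.992.
Var(X) = E[X²] − (E[X])² = 34.992 − 25.2918 = 9.70027.

9.7003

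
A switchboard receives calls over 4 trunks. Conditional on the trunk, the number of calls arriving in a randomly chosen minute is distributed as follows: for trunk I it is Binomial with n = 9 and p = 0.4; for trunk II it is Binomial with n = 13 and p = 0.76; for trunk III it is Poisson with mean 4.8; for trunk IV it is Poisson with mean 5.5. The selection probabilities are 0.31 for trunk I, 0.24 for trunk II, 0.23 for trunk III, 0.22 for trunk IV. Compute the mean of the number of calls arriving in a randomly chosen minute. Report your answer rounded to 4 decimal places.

5.8012

Component means — I: 3.6; II: 9.88; III: 4.8; IV: 5.5.
E[X] = 0.31·3.6 + 0.24·9.88 + 0.23·4.8 + 0.22·5.5 = 5.8012.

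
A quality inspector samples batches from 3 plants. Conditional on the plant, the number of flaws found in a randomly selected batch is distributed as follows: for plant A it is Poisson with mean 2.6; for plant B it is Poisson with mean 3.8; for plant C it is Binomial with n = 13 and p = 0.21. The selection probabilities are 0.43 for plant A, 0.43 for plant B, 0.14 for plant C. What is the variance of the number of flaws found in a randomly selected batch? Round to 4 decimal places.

Per component, A: μ=2.6, E[X²]=9.36; B: μ=3.8, E[X²]=18.24; C: μ=2.73, E[X²]=9.6096.
E[X] = 0.43·2.6 + 0.43·3.8 + 0.14·2.73 = 3.1342.
E[X²] = 0.43·9.36 + 0.43·18.24 + 0.14·9.6096 = 13.2133.
Var(X) = E[X²] − (E[X])² = 13.2133 − 9.82321 = 3.39013.

3.3901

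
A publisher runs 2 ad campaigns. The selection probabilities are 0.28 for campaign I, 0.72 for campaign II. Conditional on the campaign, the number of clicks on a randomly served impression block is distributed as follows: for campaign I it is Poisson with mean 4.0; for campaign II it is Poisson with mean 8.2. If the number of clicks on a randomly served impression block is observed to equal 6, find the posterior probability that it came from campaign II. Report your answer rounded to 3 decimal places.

0.741

Likelihoods P(X=6 | ·): I: 0.104196; II: 0.115967.
Posterior ∝ prior × likelihood. Numerator for II: 0.72·0.115967 = 0.0834965.
Normalizing constant: 0.28·0.104196 + 0.72·0.115967 = 0.112671.
P(II | observation) = 0.0834965 / 0.112671 = 0.741063.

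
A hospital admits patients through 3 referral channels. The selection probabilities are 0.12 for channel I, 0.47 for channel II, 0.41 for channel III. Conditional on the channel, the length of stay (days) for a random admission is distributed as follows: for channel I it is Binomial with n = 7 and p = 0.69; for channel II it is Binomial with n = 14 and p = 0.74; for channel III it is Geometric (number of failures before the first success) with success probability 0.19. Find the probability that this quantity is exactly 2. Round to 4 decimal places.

Conditional on each channel, P(X = 2): I: 0.0286237; II: 4.75538e-06; III: 0.124659.
By total probability, P(X = 2) = 0.12·0.0286237 + 0.47·4.75538e-06 + 0.41·0.124659 = 0.0545473.

0.0545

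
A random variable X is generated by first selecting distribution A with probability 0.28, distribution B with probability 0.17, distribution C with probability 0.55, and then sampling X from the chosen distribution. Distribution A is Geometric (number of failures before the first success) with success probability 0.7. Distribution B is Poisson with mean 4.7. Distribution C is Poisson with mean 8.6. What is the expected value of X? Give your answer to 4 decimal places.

5.6490

Component means — A: 0.428571; B: 4.7; C: 8.6.
E[X] = 0.28·0.428571 + 0.17·4.7 + 0.55·8.6 = 5.649.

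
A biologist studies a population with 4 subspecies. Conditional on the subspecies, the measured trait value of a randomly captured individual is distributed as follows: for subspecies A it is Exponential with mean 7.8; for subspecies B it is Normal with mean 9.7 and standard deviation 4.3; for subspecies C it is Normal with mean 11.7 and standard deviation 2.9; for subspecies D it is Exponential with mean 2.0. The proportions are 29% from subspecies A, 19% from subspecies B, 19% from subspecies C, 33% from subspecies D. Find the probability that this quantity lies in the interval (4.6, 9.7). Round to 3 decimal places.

0.226

Conditional on each subspecies, P(4.6 < X < 9.7): A: 0.266122; B: 0.382198; C: 0.238028; D: 0.0924305.
By total probability, P(4.6 < X < 9.7) = 0.29·0.266122 + 0.19·0.382198 + 0.19·0.238028 + 0.33·0.0924305 = 0.225521.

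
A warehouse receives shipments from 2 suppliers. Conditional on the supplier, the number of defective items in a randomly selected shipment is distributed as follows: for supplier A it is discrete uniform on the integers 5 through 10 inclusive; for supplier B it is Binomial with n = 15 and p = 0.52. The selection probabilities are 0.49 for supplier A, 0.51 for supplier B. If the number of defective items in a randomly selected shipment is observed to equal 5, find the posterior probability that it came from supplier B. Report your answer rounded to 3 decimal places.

Likelihoods P(X=5 | ·): A: 0.166667; B: 0.0741284.
Posterior ∝ prior × likelihood. Numerator for B: 0.51·0.0741284 = 0.0378055.
Normalizing constant: 0.49·0.166667 + 0.51·0.0741284 = 0.119472.
P(B | observation) = 0.0378055 / 0.119472 = 0.316438.

0.316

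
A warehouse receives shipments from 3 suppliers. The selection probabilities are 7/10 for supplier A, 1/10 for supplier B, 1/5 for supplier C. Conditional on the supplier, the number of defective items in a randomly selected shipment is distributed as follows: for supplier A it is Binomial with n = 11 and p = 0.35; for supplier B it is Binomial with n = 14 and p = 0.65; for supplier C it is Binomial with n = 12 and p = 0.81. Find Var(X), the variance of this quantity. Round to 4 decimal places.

9.2006

Per component, A: μ=3.85, E[X²]=17.325; B: μ=9.1, E[X²]=85.995; C: μ=9.72, E[X²]=96.3252.
E[X] = 0.7·3.85 + 0.1·9.1 + 0.2·9.72 = 5.549.
E[X²] = 0.7·17.325 + 0.1·85.995 + 0.2·96.3252 = 39.992.
Var(X) = E[X²] − (E[X])² = 39.992 − 30.7914 = 9.20064.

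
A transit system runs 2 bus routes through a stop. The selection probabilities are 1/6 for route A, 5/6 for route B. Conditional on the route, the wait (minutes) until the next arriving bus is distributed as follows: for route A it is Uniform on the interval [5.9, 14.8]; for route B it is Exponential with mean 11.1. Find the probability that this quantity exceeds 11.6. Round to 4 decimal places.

0.3530

Conditional on each route, P(X > 11.6): A: 0.359551; B: 0.351676.
By total probability, P(X > 11.6) = 0.166667·0.359551 + 0.833333·0.351676 = 0.352988.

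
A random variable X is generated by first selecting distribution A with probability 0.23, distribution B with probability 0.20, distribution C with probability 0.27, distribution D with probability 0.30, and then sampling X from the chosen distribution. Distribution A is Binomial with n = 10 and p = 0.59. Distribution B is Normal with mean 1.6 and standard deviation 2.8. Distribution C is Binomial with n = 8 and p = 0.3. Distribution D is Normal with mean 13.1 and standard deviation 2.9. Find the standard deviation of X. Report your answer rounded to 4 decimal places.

5.2471

Per component, A: μ=5.9, E[X²]=37.229; B: μ=1.6, E[X²]=10.4; C: μ=2.4, E[X²]=7.44; D: μ=13.1, E[X²]=180.02.
E[X] = 0.23·5.9 + 0.2·1.6 + 0.27·2.4 + 0.3·13.1 = 6.255.
E[X²] = 0.23·37.229 + 0.2·10.4 + 0.27·7.44 + 0.3·180.02 = 66.6575.
Var(X) = E[X²] − (E[X])² = 66.6575 − 39.125 = 27.5324.
SD(X) = √27.5324 = 5.24714.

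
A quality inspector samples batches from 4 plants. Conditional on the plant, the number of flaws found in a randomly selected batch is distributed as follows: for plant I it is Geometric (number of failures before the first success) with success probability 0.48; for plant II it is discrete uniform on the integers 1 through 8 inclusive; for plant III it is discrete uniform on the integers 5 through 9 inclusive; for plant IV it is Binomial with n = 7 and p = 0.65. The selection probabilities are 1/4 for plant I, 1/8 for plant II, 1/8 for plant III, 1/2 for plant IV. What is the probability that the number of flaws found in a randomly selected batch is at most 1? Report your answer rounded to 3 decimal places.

Conditional on each plant, P(X ≤ 1): I: 0.7296; II: 0.125; III: 0; IV: 0.0090075.
By total probability, P(X ≤ 1) = 0.25·0.7296 + 0.125·0.125 + 0.125·0 + 0.5·0.0090075 = 0.202529.

0.203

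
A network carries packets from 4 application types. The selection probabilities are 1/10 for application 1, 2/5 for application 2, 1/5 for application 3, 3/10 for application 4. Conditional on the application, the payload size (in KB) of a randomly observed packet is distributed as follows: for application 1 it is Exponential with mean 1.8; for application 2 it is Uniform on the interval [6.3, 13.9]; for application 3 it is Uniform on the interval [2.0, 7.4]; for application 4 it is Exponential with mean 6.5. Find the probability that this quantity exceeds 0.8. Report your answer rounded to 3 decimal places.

0.929

Conditional on each application, P(X > 0.8): 1: 0.64118; 2: 1; 3: 1; 4: 0.884196.
By total probability, P(X > 0.8) = 0.1·0.64118 + 0.4·1 + 0.2·1 + 0.3·0.884196 = 0.929377.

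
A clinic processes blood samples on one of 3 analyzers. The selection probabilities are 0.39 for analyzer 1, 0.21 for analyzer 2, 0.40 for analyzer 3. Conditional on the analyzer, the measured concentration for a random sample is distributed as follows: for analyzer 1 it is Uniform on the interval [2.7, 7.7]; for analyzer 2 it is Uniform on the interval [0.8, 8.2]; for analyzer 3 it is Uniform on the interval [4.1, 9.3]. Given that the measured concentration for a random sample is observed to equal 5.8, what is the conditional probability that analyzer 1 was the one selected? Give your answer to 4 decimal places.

Likelihoods f(5.8 | ·): 1: 0.2; 2: 0.135135; 3: 0.192308.
Posterior ∝ prior × likelihood. Numerator for 1: 0.39·0.2 = 0.078.
Normalizing constant: 0.39·0.2 + 0.21·0.135135 + 0.4·0.192308 = 0.183301.
P(1 | observation) = 0.078 / 0.183301 = 0.425529.

0.4255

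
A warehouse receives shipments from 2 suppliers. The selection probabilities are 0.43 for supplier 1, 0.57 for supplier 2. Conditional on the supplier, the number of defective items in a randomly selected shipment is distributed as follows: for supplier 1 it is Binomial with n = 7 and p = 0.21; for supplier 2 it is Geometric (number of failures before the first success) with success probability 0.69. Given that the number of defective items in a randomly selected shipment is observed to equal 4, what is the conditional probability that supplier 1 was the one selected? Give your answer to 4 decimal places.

0.7989

Likelihoods P(X=4 | ·): 1: 0.0335604; 2: 0.00637229.
Posterior ∝ prior × likelihood. Numerator for 1: 0.43·0.0335604 = 0.014431.
Normalizing constant: 0.43·0.0335604 + 0.57·0.00637229 = 0.0180632.
P(1 | observation) = 0.014431 / 0.0180632 = 0.798916.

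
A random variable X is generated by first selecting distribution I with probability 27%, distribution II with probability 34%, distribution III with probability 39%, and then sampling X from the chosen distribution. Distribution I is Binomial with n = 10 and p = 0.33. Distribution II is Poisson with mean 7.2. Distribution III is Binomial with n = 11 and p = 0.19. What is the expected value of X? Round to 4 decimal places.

4.1541

Component means — I: 3.3; II: 7.2; III: 2.09.
E[X] = 0.27·3.3 + 0.34·7.2 + 0.39·2.09 = 4.1541.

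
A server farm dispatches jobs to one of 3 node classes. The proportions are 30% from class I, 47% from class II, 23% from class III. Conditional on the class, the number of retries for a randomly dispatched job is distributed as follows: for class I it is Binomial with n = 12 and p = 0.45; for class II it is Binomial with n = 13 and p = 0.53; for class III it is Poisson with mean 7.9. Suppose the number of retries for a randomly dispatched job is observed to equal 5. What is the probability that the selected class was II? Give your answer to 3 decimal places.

Likelihoods P(X=5 | ·): I: 0.222498; II: 0.128157; III: 0.0950666.
Posterior ∝ prior × likelihood. Numerator for II: 0.47·0.128157 = 0.0602336.
Normalizing constant: 0.3·0.222498 + 0.47·0.128157 + 0.23·0.0950666 = 0.148848.
P(II | observation) = 0.0602336 / 0.148848 = 0.404664.

0.405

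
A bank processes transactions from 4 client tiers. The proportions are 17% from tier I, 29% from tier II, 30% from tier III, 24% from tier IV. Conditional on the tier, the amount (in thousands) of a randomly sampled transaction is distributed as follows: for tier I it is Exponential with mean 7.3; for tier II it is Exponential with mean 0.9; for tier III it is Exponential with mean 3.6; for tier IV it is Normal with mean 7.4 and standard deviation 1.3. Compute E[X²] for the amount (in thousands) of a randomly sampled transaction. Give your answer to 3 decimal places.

For each component E[X²] = Var + (mean)², giving I: 106.58; II: 1.62; III: 25.92; IV: 56.45.
Overall E[X²] = 0.17·106.58 + 0.29·1.62 + 0.3·25.92 + 0.24·56.45 = 39.9124.

39.912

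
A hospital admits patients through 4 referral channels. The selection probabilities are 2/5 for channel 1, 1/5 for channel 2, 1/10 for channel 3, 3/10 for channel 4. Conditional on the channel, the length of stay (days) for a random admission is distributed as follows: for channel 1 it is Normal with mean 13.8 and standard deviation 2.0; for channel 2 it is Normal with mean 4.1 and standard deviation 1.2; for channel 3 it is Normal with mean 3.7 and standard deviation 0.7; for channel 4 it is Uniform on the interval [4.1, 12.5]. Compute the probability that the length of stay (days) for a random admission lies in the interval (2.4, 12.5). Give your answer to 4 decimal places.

0.6843

Conditional on each channel, P(2.4 < X < 12.5): 1: 0.257846; 2: 0.92171; 3: 0.968355; 4: 1.
By total probability, P(2.4 < X < 12.5) = 0.4·0.257846 + 0.2·0.92171 + 0.1·0.968355 + 0.3·1 = 0.684316.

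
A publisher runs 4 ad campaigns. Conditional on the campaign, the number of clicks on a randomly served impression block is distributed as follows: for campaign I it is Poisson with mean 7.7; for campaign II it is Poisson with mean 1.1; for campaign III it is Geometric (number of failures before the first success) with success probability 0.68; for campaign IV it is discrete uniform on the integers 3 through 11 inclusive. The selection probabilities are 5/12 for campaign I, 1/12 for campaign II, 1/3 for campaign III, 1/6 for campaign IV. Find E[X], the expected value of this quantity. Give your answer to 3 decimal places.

Component means — I: 7.7; II: 1.1; III: 0.470588; IV: 7.
E[X] = 0.416667·7.7 + 0.0833333·1.1 + 0.333333·0.470588 + 0.166667·7 = 4.62353.

4.624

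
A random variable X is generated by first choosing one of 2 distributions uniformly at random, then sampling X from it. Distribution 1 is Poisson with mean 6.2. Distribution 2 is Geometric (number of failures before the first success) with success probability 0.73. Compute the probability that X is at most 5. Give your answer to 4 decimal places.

0.7069

Conditional on each component, P(X ≤ 5): 1: 0.414113; 2: 0.999613.
By total probability, P(X ≤ 5) = 0.5·0.414113 + 0.5·0.999613 = 0.706863.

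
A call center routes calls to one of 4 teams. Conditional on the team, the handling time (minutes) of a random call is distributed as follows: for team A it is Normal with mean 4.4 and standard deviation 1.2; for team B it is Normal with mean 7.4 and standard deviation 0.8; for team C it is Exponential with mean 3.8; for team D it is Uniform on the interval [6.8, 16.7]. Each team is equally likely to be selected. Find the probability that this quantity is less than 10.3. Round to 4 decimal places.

0.8217

Conditional on each team, P(X < 10.3): A: 1; B: 0.999856; C: 0.933498; D: 0.353535.
By total probability, P(X < 10.3) = 0.25·1 + 0.25·0.999856 + 0.25·0.933498 + 0.25·0.353535 = 0.821722.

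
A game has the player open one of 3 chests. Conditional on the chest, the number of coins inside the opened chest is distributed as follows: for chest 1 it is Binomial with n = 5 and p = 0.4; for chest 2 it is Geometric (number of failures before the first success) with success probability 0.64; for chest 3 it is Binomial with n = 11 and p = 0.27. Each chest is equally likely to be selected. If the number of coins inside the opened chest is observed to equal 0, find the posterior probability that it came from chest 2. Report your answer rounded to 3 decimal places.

0.854

Likelihoods P(X=0 | ·): 1: 0.07776; 2: 0.64; 3: 0.0313727.
Posterior ∝ prior × likelihood. Numerator for 2: 0.333333·0.64 = 0.213333.
Normalizing constant: 0.333333·0.07776 + 0.333333·0.64 + 0.333333·0.0313727 = 0.249711.
P(2 | observation) = 0.213333 / 0.249711 = 0.854321.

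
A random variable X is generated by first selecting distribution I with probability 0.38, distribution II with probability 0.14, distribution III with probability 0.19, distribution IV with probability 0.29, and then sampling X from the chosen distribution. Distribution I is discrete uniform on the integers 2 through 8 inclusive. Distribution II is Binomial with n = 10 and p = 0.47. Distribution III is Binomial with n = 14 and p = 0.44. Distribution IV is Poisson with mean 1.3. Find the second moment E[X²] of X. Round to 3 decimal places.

23.194

For each component E[X²] = Var + (mean)², giving I: 29; II: 24.581; III: 41.3952; IV: 2.99.
Overall E[X²] = 0.38·29 + 0.14·24.581 + 0.19·41.3952 + 0.29·2.99 = 23.1935.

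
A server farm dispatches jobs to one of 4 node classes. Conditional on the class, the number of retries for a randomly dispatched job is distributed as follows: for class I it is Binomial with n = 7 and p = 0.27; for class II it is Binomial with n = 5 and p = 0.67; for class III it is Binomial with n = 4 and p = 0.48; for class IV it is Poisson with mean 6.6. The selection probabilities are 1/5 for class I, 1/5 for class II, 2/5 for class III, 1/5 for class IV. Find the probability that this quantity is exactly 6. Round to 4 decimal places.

0.0316

Conditional on each class, P(X = 6): I: 0.00197972; II: 0; III: 0; IV: 0.156166.
By total probability, P(X = 6) = 0.2·0.00197972 + 0.2·0 + 0.4·0 + 0.2·0.156166 = 0.0316292.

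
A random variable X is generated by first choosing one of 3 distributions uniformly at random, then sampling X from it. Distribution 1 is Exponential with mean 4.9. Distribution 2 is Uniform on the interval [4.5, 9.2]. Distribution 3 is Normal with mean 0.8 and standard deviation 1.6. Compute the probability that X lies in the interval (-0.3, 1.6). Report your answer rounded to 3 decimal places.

Conditional on each component, P(-0.3 < X < 1.6): 1: 0.278578; 2: 0; 3: 0.445579.
By total probability, P(-0.3 < X < 1.6) = 0.333333·0.278578 + 0.333333·0 + 0.333333·0.445579 = 0.241385.

0.241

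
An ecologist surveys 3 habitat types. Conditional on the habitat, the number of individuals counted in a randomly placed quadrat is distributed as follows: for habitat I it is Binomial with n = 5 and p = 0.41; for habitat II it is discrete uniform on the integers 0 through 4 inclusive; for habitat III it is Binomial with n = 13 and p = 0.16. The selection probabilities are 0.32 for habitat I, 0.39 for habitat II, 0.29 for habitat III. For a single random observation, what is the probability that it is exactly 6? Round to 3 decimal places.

0.002

Conditional on each habitat, P(X = 6): I: 0; II: 0; III: 0.00849556.
By total probability, P(X = 6) = 0.32·0 + 0.39·0 + 0.29·0.00849556 = 0.00246371.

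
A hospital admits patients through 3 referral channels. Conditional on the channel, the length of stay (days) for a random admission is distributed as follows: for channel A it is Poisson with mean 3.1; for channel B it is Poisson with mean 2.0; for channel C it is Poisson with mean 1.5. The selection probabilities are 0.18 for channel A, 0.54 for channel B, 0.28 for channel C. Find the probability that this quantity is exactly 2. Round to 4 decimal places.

Conditional on each channel, P(X = 2): A: 0.216461; B: 0.270671; C: 0.251021.
By total probability, P(X = 2) = 0.18·0.216461 + 0.54·0.270671 + 0.28·0.251021 = 0.255411.

0.2554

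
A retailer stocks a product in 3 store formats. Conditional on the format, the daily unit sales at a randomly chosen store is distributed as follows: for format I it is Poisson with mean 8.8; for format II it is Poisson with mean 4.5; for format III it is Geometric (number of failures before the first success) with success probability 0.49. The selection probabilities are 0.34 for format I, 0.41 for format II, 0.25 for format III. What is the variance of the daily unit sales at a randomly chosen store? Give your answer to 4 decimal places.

Per component, I: μ=8.8, E[X²]=86.24; II: μ=4.5, E[X²]=24.75; III: μ=1.04082, E[X²]=3.20741.
E[X] = 0.34·8.8 + 0.41·4.5 + 0.25·1.04082 = 5.0972.
E[X²] = 0.34·86.24 + 0.41·24.75 + 0.25·3.20741 = 40.271.
Var(X) = E[X²] − (E[X])² = 40.271 − 25.9815 = 14.2895.

14.2895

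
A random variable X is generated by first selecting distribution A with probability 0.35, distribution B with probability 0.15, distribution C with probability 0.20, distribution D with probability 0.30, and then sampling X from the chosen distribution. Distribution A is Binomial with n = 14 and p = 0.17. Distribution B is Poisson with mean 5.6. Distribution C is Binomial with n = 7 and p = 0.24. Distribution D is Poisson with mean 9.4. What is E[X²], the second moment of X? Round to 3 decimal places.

For each component E[X²] = Var + (mean)², giving A: 7.6398; B: 36.96; C: 4.0992; D: 97.76.
Overall E[X²] = 0.35·7.6398 + 0.15·36.96 + 0.2·4.0992 + 0.3·97.76 = 38.3658.

38.366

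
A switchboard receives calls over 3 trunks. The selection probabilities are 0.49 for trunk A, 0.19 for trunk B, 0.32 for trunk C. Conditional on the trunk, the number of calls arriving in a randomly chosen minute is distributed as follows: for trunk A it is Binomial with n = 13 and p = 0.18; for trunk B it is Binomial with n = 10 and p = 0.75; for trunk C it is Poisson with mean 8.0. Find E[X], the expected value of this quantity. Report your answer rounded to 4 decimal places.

Component means — A: 2.34; B: 7.5; C: 8.
E[X] = 0.49·2.34 + 0.19·7.5 + 0.32·8 = 5.1316.

5.1316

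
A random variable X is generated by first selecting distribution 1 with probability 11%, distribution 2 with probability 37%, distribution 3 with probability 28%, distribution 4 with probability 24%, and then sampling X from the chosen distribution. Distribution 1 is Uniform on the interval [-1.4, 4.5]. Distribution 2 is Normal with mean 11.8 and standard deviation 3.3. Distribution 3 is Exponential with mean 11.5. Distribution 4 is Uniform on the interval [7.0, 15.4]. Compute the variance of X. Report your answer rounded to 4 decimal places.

52.6207

Per component, 1: μ=1.55, E[X²]=5.30333; 2: μ=11.8, E[X²]=150.13; 3: μ=11.5, E[X²]=264.5; 4: μ=11.2, E[X²]=131.32.
E[X] = 0.11·1.55 + 0.37·11.8 + 0.28·11.5 + 0.24·11.2 = 10.4445.
E[X²] = 0.11·5.30333 + 0.37·150.13 + 0.28·264.5 + 0.24·131.32 = 161.708.
Var(X) = E[X²] − (E[X])² = 161.708 − 109.088 = 52.6207.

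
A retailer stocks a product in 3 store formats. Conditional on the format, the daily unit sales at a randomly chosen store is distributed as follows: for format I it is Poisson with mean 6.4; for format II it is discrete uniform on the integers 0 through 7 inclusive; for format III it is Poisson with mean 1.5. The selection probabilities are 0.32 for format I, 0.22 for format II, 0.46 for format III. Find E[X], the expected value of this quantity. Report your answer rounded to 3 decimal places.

Component means — I: 6.4; II: 3.5; III: 1.5.
E[X] = 0.32·6.4 + 0.22·3.5 + 0.46·1.5 = 3.508.

3.508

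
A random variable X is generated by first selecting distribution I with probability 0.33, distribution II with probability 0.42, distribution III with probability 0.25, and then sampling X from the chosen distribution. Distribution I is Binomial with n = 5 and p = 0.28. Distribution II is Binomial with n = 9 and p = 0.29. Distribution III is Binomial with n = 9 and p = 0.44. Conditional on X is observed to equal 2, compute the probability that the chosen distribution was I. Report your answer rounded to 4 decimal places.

Likelihoods P(X=2 | ·): I: 0.292626; II: 0.275364; III: 0.120372.
Posterior ∝ prior × likelihood. Numerator for I: 0.33·0.292626 = 0.0965667.
Normalizing constant: 0.33·0.292626 + 0.42·0.275364 + 0.25·0.120372 = 0.242312.
P(I | observation) = 0.0965667 / 0.242312 = 0.398522.

0.3985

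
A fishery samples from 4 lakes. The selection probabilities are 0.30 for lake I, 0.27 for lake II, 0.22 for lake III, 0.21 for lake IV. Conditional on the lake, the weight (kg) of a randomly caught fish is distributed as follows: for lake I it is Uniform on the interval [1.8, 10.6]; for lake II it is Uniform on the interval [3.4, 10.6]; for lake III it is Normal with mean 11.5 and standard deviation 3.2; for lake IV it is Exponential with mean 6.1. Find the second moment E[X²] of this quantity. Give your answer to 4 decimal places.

For each component E[X²] = Var + (mean)², giving I: 44.8933; II: 53.32; III: 142.49; IV: 74.42.
Overall E[X²] = 0.3·44.8933 + 0.27·53.32 + 0.22·142.49 + 0.21·74.42 = 74.8404.

74.8404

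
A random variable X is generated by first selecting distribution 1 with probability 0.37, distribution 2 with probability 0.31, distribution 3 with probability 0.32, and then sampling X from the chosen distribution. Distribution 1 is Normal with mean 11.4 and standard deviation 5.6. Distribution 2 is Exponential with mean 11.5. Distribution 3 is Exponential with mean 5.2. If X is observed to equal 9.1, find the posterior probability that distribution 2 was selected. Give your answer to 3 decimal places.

0.259

Likelihoods f(9.1 | ·): 1: 0.0654775; 2: 0.0394133; 3: 0.0334181.
Posterior ∝ prior × likelihood. Numerator for 2: 0.31·0.0394133 = 0.0122181.
Normalizing constant: 0.37·0.0654775 + 0.31·0.0394133 + 0.32·0.0334181 = 0.0471386.
P(2 | observation) = 0.0122181 / 0.0471386 = 0.259196.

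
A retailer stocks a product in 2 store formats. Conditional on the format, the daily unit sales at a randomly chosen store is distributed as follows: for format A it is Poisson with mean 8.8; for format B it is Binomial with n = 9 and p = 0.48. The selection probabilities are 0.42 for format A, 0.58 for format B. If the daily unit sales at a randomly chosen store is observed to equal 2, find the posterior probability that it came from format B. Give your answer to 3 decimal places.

0.953

Likelihoods P(X=2 | ·): A: 0.00583638; B: 0.0852724.
Posterior ∝ prior × likelihood. Numerator for B: 0.58·0.0852724 = 0.049458.
Normalizing constant: 0.42·0.00583638 + 0.58·0.0852724 = 0.0519093.
P(B | observation) = 0.049458 / 0.0519093 = 0.952778.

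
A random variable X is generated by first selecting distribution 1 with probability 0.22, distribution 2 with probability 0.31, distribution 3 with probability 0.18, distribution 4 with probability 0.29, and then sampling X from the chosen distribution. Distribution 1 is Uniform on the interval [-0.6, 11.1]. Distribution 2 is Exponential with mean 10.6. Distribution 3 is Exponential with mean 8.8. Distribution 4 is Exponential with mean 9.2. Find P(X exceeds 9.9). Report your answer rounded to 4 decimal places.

0.3017

Conditional on each component, P(X > 9.9): 1: 0.102564; 2: 0.392993; 3: 0.324652; 4: 0.340927.
By total probability, P(X > 9.9) = 0.22·0.102564 + 0.31·0.392993 + 0.18·0.324652 + 0.29·0.340927 = 0.301698.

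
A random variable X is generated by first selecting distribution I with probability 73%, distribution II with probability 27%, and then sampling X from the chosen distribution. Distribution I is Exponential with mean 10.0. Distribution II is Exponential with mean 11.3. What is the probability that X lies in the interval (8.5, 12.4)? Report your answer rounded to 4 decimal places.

Conditional on each component, P(8.5 < X < 12.4): I: 0.138031; II: 0.137567.
By total probability, P(8.5 < X < 12.4) = 0.73·0.138031 + 0.27·0.137567 = 0.137905.

0.1379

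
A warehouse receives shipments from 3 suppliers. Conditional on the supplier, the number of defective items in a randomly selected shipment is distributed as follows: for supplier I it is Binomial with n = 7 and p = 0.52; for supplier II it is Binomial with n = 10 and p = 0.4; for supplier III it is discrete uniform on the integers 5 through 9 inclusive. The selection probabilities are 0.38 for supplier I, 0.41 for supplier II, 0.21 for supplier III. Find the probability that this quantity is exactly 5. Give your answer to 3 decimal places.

0.194

Conditional on each supplier, P(X = 5): I: 0.183958; II: 0.200658; III: 0.2.
By total probability, P(X = 5) = 0.38·0.183958 + 0.41·0.200658 + 0.21·0.2 = 0.194174.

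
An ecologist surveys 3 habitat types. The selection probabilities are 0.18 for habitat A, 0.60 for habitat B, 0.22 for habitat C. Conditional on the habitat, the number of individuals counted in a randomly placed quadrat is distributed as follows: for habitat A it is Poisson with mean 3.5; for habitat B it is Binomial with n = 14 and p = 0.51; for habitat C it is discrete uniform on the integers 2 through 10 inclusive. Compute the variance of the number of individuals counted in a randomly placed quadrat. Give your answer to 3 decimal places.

6.046

Per component, A: μ=3.5, E[X²]=15.75; B: μ=7.14, E[X²]=54.4782; C: μ=6, E[X²]=42.6667.
E[X] = 0.18·3.5 + 0.6·7.14 + 0.22·6 = 6.234.
E[X²] = 0.18·15.75 + 0.6·54.4782 + 0.22·42.6667 = 44.9086.
Var(X) = E[X²] − (E[X])² = 44.9086 − 38.8628 = 6.04583.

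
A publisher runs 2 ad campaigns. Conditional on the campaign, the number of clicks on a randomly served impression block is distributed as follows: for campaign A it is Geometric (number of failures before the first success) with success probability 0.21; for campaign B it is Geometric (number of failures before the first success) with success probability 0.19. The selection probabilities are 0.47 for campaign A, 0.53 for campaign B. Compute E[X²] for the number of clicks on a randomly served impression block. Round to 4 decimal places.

36.5954

For each component E[X²] = Var + (mean)², giving A: 32.0658; B: 40.6122.
Overall E[X²] = 0.47·32.0658 + 0.53·40.6122 = 36.5954.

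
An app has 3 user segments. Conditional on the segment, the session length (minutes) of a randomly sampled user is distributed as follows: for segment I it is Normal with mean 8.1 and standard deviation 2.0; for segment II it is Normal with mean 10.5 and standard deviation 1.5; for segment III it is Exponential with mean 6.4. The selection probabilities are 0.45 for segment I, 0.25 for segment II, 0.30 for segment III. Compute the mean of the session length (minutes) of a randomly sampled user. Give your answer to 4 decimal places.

8.1900

Component means — I: 8.1; II: 10.5; III: 6.4.
E[X] = 0.45·8.1 + 0.25·10.5 + 0.3·6.4 = 8.19.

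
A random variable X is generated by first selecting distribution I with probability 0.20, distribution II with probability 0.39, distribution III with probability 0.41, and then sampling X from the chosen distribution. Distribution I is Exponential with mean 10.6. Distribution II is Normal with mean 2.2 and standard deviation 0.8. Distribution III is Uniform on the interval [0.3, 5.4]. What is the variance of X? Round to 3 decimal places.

34.107

Per component, I: μ=10.6, E[X²]=224.72; II: μ=2.2, E[X²]=5.48; III: μ=2.85, E[X²]=10.29.
E[X] = 0.2·10.6 + 0.39·2.2 + 0.41·2.85 = 4.1465.
E[X²] = 0.2·224.72 + 0.39·5.48 + 0.41·10.29 = 51.3001.
Var(X) = E[X²] − (E[X])² = 51.3001 − 17.1935 = 34.1066.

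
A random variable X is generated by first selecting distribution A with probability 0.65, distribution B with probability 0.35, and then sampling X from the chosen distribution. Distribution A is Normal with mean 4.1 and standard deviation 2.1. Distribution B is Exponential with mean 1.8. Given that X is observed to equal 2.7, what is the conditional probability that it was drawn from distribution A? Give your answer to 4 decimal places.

Likelihoods f(2.7 | ·): A: 0.152118; B: 0.123961.
Posterior ∝ prior × likelihood. Numerator for A: 0.65·0.152118 = 0.0988768.
Normalizing constant: 0.65·0.152118 + 0.35·0.123961 = 0.142263.
P(A | observation) = 0.0988768 / 0.142263 = 0.695027.

0.6950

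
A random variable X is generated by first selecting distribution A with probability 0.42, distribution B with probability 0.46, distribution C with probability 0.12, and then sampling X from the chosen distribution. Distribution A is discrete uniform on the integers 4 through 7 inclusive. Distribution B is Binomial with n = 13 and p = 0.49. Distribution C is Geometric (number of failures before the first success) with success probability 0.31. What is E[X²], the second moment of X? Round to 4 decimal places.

34.8459

For each component E[X²] = Var + (mean)², giving A: 31.5; B: 43.8256; C: 12.1342.
Overall E[X²] = 0.42·31.5 + 0.46·43.8256 + 0.12·12.1342 = 34.8459.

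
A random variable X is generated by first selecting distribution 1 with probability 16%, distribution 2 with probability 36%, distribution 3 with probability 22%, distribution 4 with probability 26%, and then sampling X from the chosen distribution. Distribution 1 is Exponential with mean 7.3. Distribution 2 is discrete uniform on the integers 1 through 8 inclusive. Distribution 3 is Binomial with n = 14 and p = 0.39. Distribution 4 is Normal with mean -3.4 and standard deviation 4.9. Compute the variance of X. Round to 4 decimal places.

33.1300

Per component, 1: μ=7.3, E[X²]=106.58; 2: μ=4.5, E[X²]=25.5; 3: μ=5.46, E[X²]=33.1422; 4: μ=-3.4, E[X²]=35.57.
E[X] = 0.16·7.3 + 0.36·4.5 + 0.22·5.46 + 0.26·-3.4 = 3.1052.
E[X²] = 0.16·106.58 + 0.36·25.5 + 0.22·33.1422 + 0.26·35.57 = 42.7723.
Var(X) = E[X²] − (E[X])² = 42.7723 − 9.64227 = 33.13.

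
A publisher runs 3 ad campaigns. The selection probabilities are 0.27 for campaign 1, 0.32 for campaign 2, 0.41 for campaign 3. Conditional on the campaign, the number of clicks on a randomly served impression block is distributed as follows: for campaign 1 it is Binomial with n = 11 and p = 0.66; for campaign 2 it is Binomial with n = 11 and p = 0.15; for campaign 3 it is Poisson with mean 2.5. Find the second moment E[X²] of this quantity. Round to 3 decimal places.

19.805

For each component E[X²] = Var + (mean)², giving 1: 55.176; 2: 4.125; 3: 8.75.
Overall E[X²] = 0.27·55.176 + 0.32·4.125 + 0.41·8.75 = 19.805.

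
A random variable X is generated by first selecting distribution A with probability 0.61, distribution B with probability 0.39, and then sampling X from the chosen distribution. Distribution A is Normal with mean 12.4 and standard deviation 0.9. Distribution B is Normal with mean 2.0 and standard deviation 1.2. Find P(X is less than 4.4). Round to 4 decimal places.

0.3811

Conditional on each component, P(X < 4.4): A: 0; B: 0.97725.
By total probability, P(X < 4.4) = 0.61·0 + 0.39·0.97725 = 0.381127.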